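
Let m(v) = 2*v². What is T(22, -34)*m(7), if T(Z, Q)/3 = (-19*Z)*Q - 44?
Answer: 4165392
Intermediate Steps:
T(Z, Q) = -132 - 57*Q*Z (T(Z, Q) = 3*((-19*Z)*Q - 44) = 3*(-19*Q*Z - 44) = 3*(-44 - 19*Q*Z) = -132 - 57*Q*Z)
T(22, -34)*m(7) = (-132 - 57*(-34)*22)*(2*7²) = (-132 + 42636)*(2*49) = 42504*98 = 4165392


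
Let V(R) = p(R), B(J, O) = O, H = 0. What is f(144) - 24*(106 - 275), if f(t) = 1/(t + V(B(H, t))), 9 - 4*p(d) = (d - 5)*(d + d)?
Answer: 159997028/39447 ≈ 4056.0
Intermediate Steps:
p(d) = 9/4 - d*(-5 + d)/2 (p(d) = 9/4 - (d - 5)*(d + d)/4 = 9/4 - (-5 + d)*2*d/4 = 9/4 - d*(-5 + d)/2)
V(R) = 9/4 - R²/2 + 5*R/2
f(t) = 1/(9/4 - t²/2 + 7*t/2) (f(t) = 1/(t + (9/4 - t²/2 + 5*t/2)) = 1/(9/4 - t²/2 + 7*t/2))
f(144) - 24*(106 - 275) = 4/(9 - 2*144² + 14*144) - 24*(106 - 275) = 4/(9 - 2*20736 + 2016) - 24*(-169) = 4/(9 - 41472 + 2016) + 4056 = 4/(-39447) + 4056 = 4*(-1/39447) + 4056 = -4/39447 + 4056 = 159997028/39447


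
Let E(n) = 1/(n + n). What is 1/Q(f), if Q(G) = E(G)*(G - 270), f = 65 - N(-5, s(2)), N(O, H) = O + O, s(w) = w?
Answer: -10/13 ≈ -0.76923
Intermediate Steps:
N(O, H) = 2*O
E(n) = 1/(2*n)
f = 75 (f = 65 - 2*(-5) = 65 - 1*(-10) = 65 + 10 = 75)
Q(G) = (-270 + G)/(2*G) (Q(G) = (1/(2*G))*(G - 270) = (1/(2*G))*(-270 + G) = (-270 + G)/(2*G))
1/Q(f) = 1/((½)*(-270 + 75)/75) = 1/((½)*(1/75)*(-195)) = 1/(-13/10) = -10/13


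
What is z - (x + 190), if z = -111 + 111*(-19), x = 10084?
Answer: -12494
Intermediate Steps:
z = -2220 (z = -111 - 2109 = -2220)
z - (x + 190) = -2220 - (10084 + 190) = -2220 - 1*10274 = -2220 - 10274 = -12494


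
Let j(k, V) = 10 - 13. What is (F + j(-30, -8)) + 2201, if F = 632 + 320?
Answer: 3150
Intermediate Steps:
F = 952
j(k, V) = -3
(F + j(-30, -8)) + 2201 = (952 - 3) + 2201 = 949 + 2201 = 3150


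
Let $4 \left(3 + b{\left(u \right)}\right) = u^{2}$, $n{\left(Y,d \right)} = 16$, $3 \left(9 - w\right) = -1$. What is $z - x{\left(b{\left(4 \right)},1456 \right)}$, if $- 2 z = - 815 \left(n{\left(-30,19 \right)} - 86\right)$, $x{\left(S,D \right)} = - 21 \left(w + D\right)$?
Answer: $2247$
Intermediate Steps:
$w = \frac{28}{3}$ ($w = 9 - - \frac{1}{3} = 9 + \frac{1}{3} = \frac{28}{3} \approx 9.3333$)
$b{\left(u \right)} = -3 + \frac{u^{2}}{4}$
$x{\left(S,D \right)} = -196 - 21 D$ ($x{\left(S,D \right)} = - 21 \left(\frac{28}{3} + D\right) = -196 - 21 D$)
$z = -28525$ ($z = - \frac{\left(-815\right) \left(16 - 86\right)}{2} = - \frac{\left(-815\right) \left(-70\right)}{2} = \left(- \frac{1}{2}\right) 57050 = -28525$)
$z - x{\left(b{\left(4 \right)},1456 \right)} = -28525 - \left(-196 - 30576\right) = -28525 - -30772 = -28525 + 30772 = 2247$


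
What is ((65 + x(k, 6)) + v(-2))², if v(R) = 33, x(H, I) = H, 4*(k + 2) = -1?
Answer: 146689/16 ≈ 9168.1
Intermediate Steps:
k = -9/4 (k = -2 + (¼)*(-1) = -2 - ¼ = -9/4 ≈ -2.2500)
((65 + x(k, 6)) + v(-2))² = ((65 - 9/4) + 33)² = (251/4 + 33)² = (383/4)² = 146689/16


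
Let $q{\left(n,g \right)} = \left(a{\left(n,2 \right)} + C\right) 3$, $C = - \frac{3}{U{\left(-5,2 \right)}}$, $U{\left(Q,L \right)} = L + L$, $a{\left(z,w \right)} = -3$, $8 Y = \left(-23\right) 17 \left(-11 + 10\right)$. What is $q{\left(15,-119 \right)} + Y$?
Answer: $\frac{301}{8} \approx 37.625$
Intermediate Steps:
$Y = \frac{391}{8}$ ($Y = \frac{\left(-23\right) 17 \left(-11 + 10\right)}{8} = \frac{\left(-391\right) \left(-1\right)}{8} = \frac{1}{8} \cdot 391 = \frac{391}{8} \approx 48.875$)
$U{\left(Q,L \right)} = 2 L$
$C = - \frac{3}{4}$ ($C = - \frac{3}{2 \cdot 2} = - \frac{3}{4} \approx -0.75$)
$q{\left(n,g \right)} = - \frac{45}{4}$ ($q{\left(n,g \right)} = \left(-3 - \frac{3}{4}\right) 3 = \left(- \frac{15}{4}\right) 3 = - \frac{45}{4}$)
$q{\left(15,-119 \right)} + Y = - \frac{45}{4} + \frac{391}{8} = \frac{301}{8}$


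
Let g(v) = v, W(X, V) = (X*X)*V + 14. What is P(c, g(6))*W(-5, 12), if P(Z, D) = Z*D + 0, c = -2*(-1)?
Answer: 3768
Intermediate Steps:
W(X, V) = 14 + V*X**2 (W(X, V) = X**2*V + 14 = V*X**2 + 14 = 14 + V*X**2)
c = 2
P(Z, D) = D*Z (P(Z, D) = D*Z + 0 = D*Z)
P(c, g(6))*W(-5, 12) = (6*2)*(14 + 12*(-5)**2) = 12*(14 + 12*25) = 12*(14 + 300) = 12*314 = 3768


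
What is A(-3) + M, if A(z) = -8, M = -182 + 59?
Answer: -131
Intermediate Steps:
M = -123
A(-3) + M = -8 - 123 = -131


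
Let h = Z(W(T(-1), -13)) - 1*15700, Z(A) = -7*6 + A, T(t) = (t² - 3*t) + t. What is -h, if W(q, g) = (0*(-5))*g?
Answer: 15742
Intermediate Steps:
T(t) = t² - 2*t
W(q, g) = 0 (W(q, g) = 0*g = 0)
Z(A) = -42 + A
h = -15742 (h = (-42 + 0) - 1*15700 = -42 - 15700 = -15742)
-h = -1*(-15742) = 15742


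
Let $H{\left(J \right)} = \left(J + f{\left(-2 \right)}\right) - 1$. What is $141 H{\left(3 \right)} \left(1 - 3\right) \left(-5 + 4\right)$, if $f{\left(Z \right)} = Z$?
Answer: $0$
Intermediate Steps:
$H{\left(J \right)} = -3 + J$ ($H{\left(J \right)} = \left(J - 2\right) - 1 = \left(-2 + J\right) - 1 = -3 + J$)
$141 H{\left(3 \right)} \left(1 - 3\right) \left(-5 + 4\right) = 141 \left(-3 + 3\right) \left(1 - 3\right) \left(-5 + 4\right) = 141 \cdot 0 \left(\left(-2\right) \left(-1\right)\right) = 0 \cdot 2 = 0$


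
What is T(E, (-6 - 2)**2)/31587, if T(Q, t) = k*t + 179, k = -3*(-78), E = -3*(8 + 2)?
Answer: 15155/31587 ≈ 0.47979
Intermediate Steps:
E = -30 (E = -3*10 = -30)
k = 234
T(Q, t) = 179 + 234*t (T(Q, t) = 234*t + 179 = 179 + 234*t)
T(E, (-6 - 2)**2)/31587 = (179 + 234*(-6 - 2)**2)/31587 = (179 + 234*(-8)**2)*(1/31587) = (179 + 234*64)*(1/31587) = (179 + 14976)*(1/31587) = 15155*(1/31587) = 15155/31587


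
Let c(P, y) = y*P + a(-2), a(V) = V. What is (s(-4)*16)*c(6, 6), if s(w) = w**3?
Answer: -34816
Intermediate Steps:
c(P, y) = -2 + P*y (c(P, y) = y*P - 2 = P*y - 2 = -2 + P*y)
(s(-4)*16)*c(6, 6) = ((-4)**3*16)*(-2 + 6*6) = (-64*16)*(-2 + 36) = -1024*34 = -34816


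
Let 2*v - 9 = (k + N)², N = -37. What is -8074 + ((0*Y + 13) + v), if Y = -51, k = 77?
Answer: -14513/2 ≈ -7256.5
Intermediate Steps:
v = 1609/2 (v = 9/2 + (77 - 37)²/2 = 9/2 + (½)*40² = 9/2 + (½)*1600 = 9/2 + 800 = 1609/2 ≈ 804.50)
-8074 + ((0*Y + 13) + v) = -8074 + ((0*(-51) + 13) + 1609/2) = -8074 + ((0 + 13) + 1609/2) = -8074 + (13 + 1609/2) = -8074 + 1635/2 = -14513/2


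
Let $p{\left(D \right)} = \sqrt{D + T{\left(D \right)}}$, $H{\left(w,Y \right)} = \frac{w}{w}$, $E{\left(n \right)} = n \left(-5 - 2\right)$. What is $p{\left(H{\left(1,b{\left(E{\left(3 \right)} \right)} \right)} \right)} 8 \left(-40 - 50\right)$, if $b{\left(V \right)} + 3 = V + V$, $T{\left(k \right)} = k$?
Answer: $- 720 \sqrt{2} \approx -1018.2$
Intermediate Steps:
$E{\left(n \right)} = - 7 n$ ($E{\left(n \right)} = n \left(-7\right) = - 7 n$)
$b{\left(V \right)} = -3 + 2 V$ ($b{\left(V \right)} = -3 + \left(V + V\right) = -3 + 2 V$)
$H{\left(w,Y \right)} = 1$
$p{\left(D \right)} = \sqrt{2} \sqrt{D}$ ($p{\left(D \right)} = \sqrt{D + D} = \sqrt{2 D} = \sqrt{2} \sqrt{D}$)
$p{\left(H{\left(1,b{\left(E{\left(3 \right)} \right)} \right)} \right)} 8 \left(-40 - 50\right) = \sqrt{2} \sqrt{1} \cdot 8 \left(-40 - 50\right) = \sqrt{2} \cdot 1 \cdot 8 \left(-90\right) = \sqrt{2} \cdot 8 \left(-90\right) = 8 \sqrt{2} \left(-90\right) = - 720 \sqrt{2}$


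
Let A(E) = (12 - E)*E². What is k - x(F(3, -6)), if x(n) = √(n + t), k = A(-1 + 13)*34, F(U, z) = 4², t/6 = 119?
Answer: -√730 ≈ -27.019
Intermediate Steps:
t = 714 (t = 6*119 = 714)
A(E) = E²*(12 - E)
F(U, z) = 16
k = 0 (k = ((-1 + 13)²*(12 - (-1 + 13)))*34 = (12²*(12 - 1*12))*34 = (144*(12 - 12))*34 = (144*0)*34 = 0*34 = 0)
x(n) = √(714 + n) (x(n) = √(n + 714) = √(714 + n))
k - x(F(3, -6)) = 0 - √(714 + 16) = 0 - √730 = -√730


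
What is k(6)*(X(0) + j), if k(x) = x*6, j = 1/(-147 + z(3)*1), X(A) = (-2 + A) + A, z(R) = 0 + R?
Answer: -289/4 ≈ -72.250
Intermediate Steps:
z(R) = R
X(A) = -2 + 2*A
j = -1/144 (j = 1/(-147 + 3*1) = 1/(-147 + 3) = 1/(-144) = -1/144 ≈ -0.0069444)
k(x) = 6*x
k(6)*(X(0) + j) = (6*6)*((-2 + 2*0) - 1/144) = 36*((-2 + 0) - 1/144) = 36*(-2 - 1/144) = 36*(-289/144) = -289/4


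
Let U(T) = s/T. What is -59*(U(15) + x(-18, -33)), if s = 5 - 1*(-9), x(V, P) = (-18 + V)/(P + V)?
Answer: -24662/255 ≈ -96.714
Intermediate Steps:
x(V, P) = (-18 + V)/(P + V)
s = 14 (s = 5 + 9 = 14)
U(T) = 14/T
-59*(U(15) + x(-18, -33)) = -59*(14/15 + (-18 - 18)/(-33 - 18)) = -59*(14*(1/15) - 36/(-51)) = -59*(14/15 - 1/51*(-36)) = -59*(14/15 + 12/17) = -59*418/255 = -24662/255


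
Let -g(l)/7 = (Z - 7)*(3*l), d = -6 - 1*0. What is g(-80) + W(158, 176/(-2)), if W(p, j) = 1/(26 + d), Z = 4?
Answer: -100799/20 ≈ -5040.0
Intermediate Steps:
d = -6 (d = -6 + 0 = -6)
g(l) = 63*l (g(l) = -7*(4 - 7)*3*l = -(-21)*3*l = -(-63)*l = 63*l)
W(p, j) = 1/20 (W(p, j) = 1/(26 - 6) = 1/20)
g(-80) + W(158, 176/(-2)) = 63*(-80) + 1/20 = -5040 + 1/20 = -100799/20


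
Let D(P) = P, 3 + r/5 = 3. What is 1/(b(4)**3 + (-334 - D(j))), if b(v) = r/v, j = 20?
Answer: -1/354 ≈ -0.0028249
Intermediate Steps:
r = 0 (r = -15 + 5*3 = -15 + 15 = 0)
b(v) = 0 (b(v) = 0/v = 0)
1/(b(4)**3 + (-334 - D(j))) = 1/(0**3 + (-334 - 1*20)) = 1/(0 + (-334 - 20)) = 1/(0 - 354) = 1/(-354) = -1/354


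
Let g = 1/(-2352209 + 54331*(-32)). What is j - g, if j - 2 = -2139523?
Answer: -8752354646320/4090801 ≈ -2.1395e+6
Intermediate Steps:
j = -2139521 (j = 2 - 2139523 = -2139521)
g = -1/4090801 (g = 1/(-2352209 - 1738592) = 1/(-4090801) = -1/4090801 ≈ -2.4445e-7)
j - g = -2139521 - 1*(-1/4090801) = -2139521 + 1/4090801 = -8752354646320/4090801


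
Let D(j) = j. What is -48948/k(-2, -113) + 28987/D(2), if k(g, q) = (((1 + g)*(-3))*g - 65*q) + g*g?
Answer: 212753645/14686 ≈ 14487.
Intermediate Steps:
k(g, q) = g² - 65*q + g*(-3 - 3*g) (k(g, q) = ((-3 - 3*g)*g - 65*q) + g² = (g*(-3 - 3*g) - 65*q) + g² = (-65*q + g*(-3 - 3*g)) + g² = g² - 65*q + g*(-3 - 3*g))
-48948/k(-2, -113) + 28987/D(2) = -48948/(-65*(-113) - 3*(-2) - 2*(-2)²) + 28987/2 = -48948/(7345 + 6 - 2*4) + 28987*(½) = -48948/(7345 + 6 - 8) + 28987/2 = -48948/7343 + 28987/2 = 212753645/14686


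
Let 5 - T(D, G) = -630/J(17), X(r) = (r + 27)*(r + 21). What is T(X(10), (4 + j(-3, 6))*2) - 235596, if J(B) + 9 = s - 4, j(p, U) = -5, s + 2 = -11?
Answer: -3062998/13 ≈ -2.3562e+5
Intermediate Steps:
s = -13 (s = -2 - 11 = -13)
X(r) = (21 + r)*(27 + r) (X(r) = (27 + r)*(21 + r) = (21 + r)*(27 + r))
J(B) = -26 (J(B) = -9 + (-13 - 4) = -9 - 17 = -26)
T(D, G) = -250/13 (T(D, G) = 5 - (-630)/(-26) = 5 - (-630)*(-1)/26 = 5 - 1*315/13 = 5 - 315/13 = -250/13)
T(X(10), (4 + j(-3, 6))*2) - 235596 = -250/13 - 235596 = -3062998/13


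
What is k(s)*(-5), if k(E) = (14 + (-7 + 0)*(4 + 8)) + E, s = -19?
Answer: 445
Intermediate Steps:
k(E) = -70 + E (k(E) = (14 - 7*12) + E = (14 - 84) + E = -70 + E)
k(s)*(-5) = (-70 - 19)*(-5) = -89*(-5) = 445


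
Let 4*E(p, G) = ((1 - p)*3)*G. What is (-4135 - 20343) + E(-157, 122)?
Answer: -10021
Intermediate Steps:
E(p, G) = G*(3 - 3*p)/4 (E(p, G) = (((1 - p)*3)*G)/4 = ((3 - 3*p)*G)/4 = (G*(3 - 3*p))/4 = G*(3 - 3*p)/4)
(-4135 - 20343) + E(-157, 122) = (-4135 - 20343) + (¾)*122*(1 - 1*(-157)) = -24478 + (¾)*122*(1 + 157) = -24478 + (¾)*122*158 = -24478 + 14457 = -10021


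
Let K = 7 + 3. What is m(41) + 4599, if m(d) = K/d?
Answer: 188569/41 ≈ 4599.2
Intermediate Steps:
K = 10
m(d) = 10/d
m(41) + 4599 = 10/41 + 4599 = 188569/41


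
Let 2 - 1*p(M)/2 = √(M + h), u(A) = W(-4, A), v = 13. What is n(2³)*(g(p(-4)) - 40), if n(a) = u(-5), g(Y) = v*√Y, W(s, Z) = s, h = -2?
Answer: 160 - 52*√(4 - 2*I*√6) ≈ 41.853 + 56.061*I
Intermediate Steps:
u(A) = -4
p(M) = 4 - 2*√(-2 + M) (p(M) = 4 - 2*√(M - 2) = 4 - 2*√(-2 + M))
g(Y) = 13*√Y
n(a) = -4
n(2³)*(g(p(-4)) - 40) = -4*(13*√(4 - 2*√(-2 - 4)) - 40) = -4*(13*√(4 - 2*I*√6) - 40) = -4*(-40 + 13*√(4 - 2*I*√6)) = 160 - 52*√(4 - 2*I*√6)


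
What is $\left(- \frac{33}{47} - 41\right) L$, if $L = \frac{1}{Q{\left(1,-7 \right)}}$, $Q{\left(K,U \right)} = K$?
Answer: $- \frac{1960}{47} \approx -41.702$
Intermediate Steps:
$L = 1$ ($L = 1^{-1} = 1$)
$\left(- \frac{33}{47} - 41\right) L = \left(- \frac{33}{47} - 41\right) 1 = \left(- \frac{1960}{47}\right) 1 = - \frac{1960}{47}$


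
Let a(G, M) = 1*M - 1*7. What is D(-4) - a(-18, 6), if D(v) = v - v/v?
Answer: -4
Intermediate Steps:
a(G, M) = -7 + M (a(G, M) = M - 7 = -7 + M)
D(v) = -1 + v (D(v) = v - 1*1 = v - 1 = -1 + v)
D(-4) - a(-18, 6) = (-1 - 4) - (-7 + 6) = -5 - 1*(-1) = -5 + 1 = -4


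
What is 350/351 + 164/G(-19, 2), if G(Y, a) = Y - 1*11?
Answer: -7844/1755 ≈ -4.4695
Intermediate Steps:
G(Y, a) = -11 + Y (G(Y, a) = Y - 11 = -11 + Y)
350/351 + 164/G(-19, 2) = 350/351 + 164/(-11 - 19) = 350*(1/351) + 164/(-30) = 350/351 + 164*(-1/30) = 350/351 - 82/15 = -7844/1755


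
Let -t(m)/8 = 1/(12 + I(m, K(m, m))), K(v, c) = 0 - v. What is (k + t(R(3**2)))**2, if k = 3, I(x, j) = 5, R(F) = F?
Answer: 1849/289 ≈ 6.3979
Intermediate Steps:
K(v, c) = -v
t(m) = -8/17 (t(m) = -8/(12 + 5) = -8/17)
(k + t(R(3**2)))**2 = (3 - 8/17)**2 = (43/17)**2 = 1849/289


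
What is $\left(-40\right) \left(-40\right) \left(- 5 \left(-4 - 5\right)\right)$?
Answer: $72000$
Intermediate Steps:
$\left(-40\right) \left(-40\right) \left(- 5 \left(-4 - 5\right)\right) = 1600 \left(\left(-5\right) \left(-9\right)\right) = 1600 \cdot 45 = 72000$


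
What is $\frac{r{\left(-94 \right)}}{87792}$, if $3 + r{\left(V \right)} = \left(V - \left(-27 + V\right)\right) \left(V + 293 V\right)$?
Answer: $- \frac{248725}{29264} \approx -8.4993$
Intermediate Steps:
$r{\left(V \right)} = -3 + 7938 V$ ($r{\left(V \right)} = -3 + \left(V - \left(-27 + V\right)\right) \left(V + 293 V\right) = -3 + 27 \cdot 294 V = -3 + 7938 V$)
$\frac{r{\left(-94 \right)}}{87792} = \frac{-3 + 7938 \left(-94\right)}{87792} = \left(-3 - 746172\right) \frac{1}{87792} = \left(-746175\right) \frac{1}{87792} = - \frac{248725}{29264}$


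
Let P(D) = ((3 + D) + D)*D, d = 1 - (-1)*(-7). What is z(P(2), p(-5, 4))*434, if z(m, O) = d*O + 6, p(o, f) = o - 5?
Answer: 28644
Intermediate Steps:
p(o, f) = -5 + o
d = -6 (d = 1 - 1*7 = 1 - 7 = -6)
P(D) = D*(3 + 2*D) (P(D) = (3 + 2*D)*D = D*(3 + 2*D))
z(m, O) = 6 - 6*O (z(m, O) = -6*O + 6 = 6 - 6*O)
z(P(2), p(-5, 4))*434 = (6 - 6*(-5 - 5))*434 = (6 - 6*(-10))*434 = (6 + 60)*434 = 66*434 = 28644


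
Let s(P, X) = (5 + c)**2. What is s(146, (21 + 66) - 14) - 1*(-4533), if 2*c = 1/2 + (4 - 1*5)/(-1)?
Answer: 73057/16 ≈ 4566.1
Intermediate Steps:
c = 3/4 (c = (1/2 + (4 - 1*5)/(-1))/2 = (1*(1/2) + (4 - 5)*(-1))/2 = (1/2 - 1*(-1))/2 = (1/2 + 1)/2 = (1/2)*(3/2) = 3/4 ≈ 0.75000)
s(P, X) = 529/16 (s(P, X) = (5 + 3/4)**2 = (23/4)**2 = 529/16)
s(146, (21 + 66) - 14) - 1*(-4533) = 529/16 - 1*(-4533) = 529/16 + 4533 = 73057/16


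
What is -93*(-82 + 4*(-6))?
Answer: 9858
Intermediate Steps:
-93*(-82 + 4*(-6)) = -93*(-82 - 24) = -93*(-106) = 9858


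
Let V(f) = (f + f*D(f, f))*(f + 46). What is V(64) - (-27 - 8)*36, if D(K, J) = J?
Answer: 458860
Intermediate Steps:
V(f) = (46 + f)*(f + f**2) (V(f) = (f + f*f)*(f + 46) = (f + f**2)*(46 + f) = (46 + f)*(f + f**2))
V(64) - (-27 - 8)*36 = 64*(46 + 64**2 + 47*64) - (-27 - 8)*36 = 64*(46 + 4096 + 3008) - (-35)*36 = 64*7150 - 1*(-1260) = 457600 + 1260 = 458860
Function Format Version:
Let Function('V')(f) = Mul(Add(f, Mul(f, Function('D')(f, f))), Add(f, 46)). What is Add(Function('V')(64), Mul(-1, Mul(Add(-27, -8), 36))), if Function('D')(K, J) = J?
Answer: 458860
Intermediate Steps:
Function('V')(f) = Mul(Add(46, f), Add(f, Pow(f, 2))) (Function('V')(f) = Mul(Add(f, Mul(f, f)), Add(f, 46)) = Mul(Add(f, Pow(f, 2)), Add(46, f)) = Mul(Add(46, f), Add(f, Pow(f, 2))))
Add(Function('V')(64), Mul(-1, Mul(Add(-27, -8), 36))) = Add(Mul(64, Add(46, Pow(64, 2), Mul(47, 64))), Mul(-1, Mul(Add(-27, -8), 36))) = Add(Mul(64, Add(46, 4096, 3008)), Mul(-1, Mul(-35, 36))) = Add(Mul(64, 7150), Mul(-1, -1260)) = Add(457600, 1260) = 458860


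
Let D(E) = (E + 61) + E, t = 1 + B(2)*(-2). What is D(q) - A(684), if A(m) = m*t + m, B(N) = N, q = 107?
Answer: 1643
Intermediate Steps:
t = -3 (t = 1 + 2*(-2) = 1 - 4 = -3)
A(m) = -2*m (A(m) = m*(-3) + m = -3*m + m = -2*m)
D(E) = 61 + 2*E (D(E) = (61 + E) + E = 61 + 2*E)
D(q) - A(684) = (61 + 2*107) - (-2)*684 = (61 + 214) - 1*(-1368) = 275 + 1368 = 1643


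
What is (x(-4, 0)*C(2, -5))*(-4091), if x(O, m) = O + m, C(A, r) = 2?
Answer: 32728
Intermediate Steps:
(x(-4, 0)*C(2, -5))*(-4091) = ((-4 + 0)*2)*(-4091) = -4*2*(-4091) = -8*(-4091) = 32728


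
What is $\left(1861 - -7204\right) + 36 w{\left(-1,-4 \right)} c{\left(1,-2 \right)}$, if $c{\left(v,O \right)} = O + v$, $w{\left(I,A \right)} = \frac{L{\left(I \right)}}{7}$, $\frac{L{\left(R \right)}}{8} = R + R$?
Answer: $\frac{64031}{7} \approx 9147.3$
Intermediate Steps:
$L{\left(R \right)} = 16 R$ ($L{\left(R \right)} = 8 \left(R + R\right) = 8 \cdot 2 R = 16 R$)
$w{\left(I,A \right)} = \frac{16 I}{7}$
$\left(1861 - -7204\right) + 36 w{\left(-1,-4 \right)} c{\left(1,-2 \right)} = \left(1861 - -7204\right) + 36 \cdot \frac{16}{7} \left(-1\right) \left(-2 + 1\right) = \left(1861 + 7204\right) + 36 \left(- \frac{16}{7}\right) \left(-1\right) = 9065 - - \frac{576}{7} = 9065 + \frac{576}{7} = \frac{64031}{7}$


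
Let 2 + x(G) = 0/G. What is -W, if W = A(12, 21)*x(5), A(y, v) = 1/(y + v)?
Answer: 2/33 ≈ 0.060606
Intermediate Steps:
A(y, v) = 1/(v + y)
x(G) = -2 (x(G) = -2 + 0/G = -2 + 0 = -2)
W = -2/33 (W = -2/(21 + 12) = -2/33 ≈ -0.060606)
-W = -1*(-2/33) = 2/33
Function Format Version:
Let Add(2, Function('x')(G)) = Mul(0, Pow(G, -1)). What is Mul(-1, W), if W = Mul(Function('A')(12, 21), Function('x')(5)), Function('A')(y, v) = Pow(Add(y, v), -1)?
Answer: Rational(2, 33) ≈ 0.060606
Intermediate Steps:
Function('A')(y, v) = Pow(Add(v, y), -1)
Function('x')(G) = -2 (Function('x')(G) = Add(-2, Mul(0, Pow(G, -1))) = Add(-2, 0) = -2)
W = Rational(-2, 33) (W = Mul(Pow(Add(21, 12), -1), -2) = Mul(Pow(33, -1), -2) = Mul(Rational(1, 33), -2) = Rational(-2, 33) ≈ -0.060606)
Mul(-1, W) = Mul(-1, Rational(-2, 33)) = Rational(2, 33)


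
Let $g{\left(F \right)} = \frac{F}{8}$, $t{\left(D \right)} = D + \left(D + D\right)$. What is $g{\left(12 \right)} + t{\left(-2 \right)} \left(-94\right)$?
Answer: $\frac{1131}{2} \approx 565.5$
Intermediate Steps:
$t{\left(D \right)} = 3 D$ ($t{\left(D \right)} = D + 2 D = 3 D$)
$g{\left(F \right)} = \frac{F}{8}$ ($g{\left(F \right)} = F \frac{1}{8} = \frac{F}{8}$)
$g{\left(12 \right)} + t{\left(-2 \right)} \left(-94\right) = \frac{1}{8} \cdot 12 + 3 \left(-2\right) \left(-94\right) = \frac{3}{2} - -564 = \frac{3}{2} + 564 = \frac{1131}{2}$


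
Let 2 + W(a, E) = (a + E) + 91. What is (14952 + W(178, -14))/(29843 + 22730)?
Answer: 15205/52573 ≈ 0.28922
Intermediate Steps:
W(a, E) = 89 + E + a (W(a, E) = -2 + ((a + E) + 91) = -2 + ((E + a) + 91) = -2 + (91 + E + a) = 89 + E + a)
(14952 + W(178, -14))/(29843 + 22730) = (14952 + (89 - 14 + 178))/(29843 + 22730) = (14952 + 253)/52573 = 15205*(1/52573) = 15205/52573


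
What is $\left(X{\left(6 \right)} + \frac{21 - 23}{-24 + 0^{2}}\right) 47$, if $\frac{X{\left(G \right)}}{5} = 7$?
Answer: $\frac{19787}{12} \approx 1648.9$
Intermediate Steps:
$X{\left(G \right)} = 35$ ($X{\left(G \right)} = 5 \cdot 7 = 35$)
$\left(X{\left(6 \right)} + \frac{21 - 23}{-24 + 0^{2}}\right) 47 = \left(35 + \frac{21 - 23}{-24 + 0^{2}}\right) 47 = \left(35 - \frac{2}{-24 + 0}\right) 47 = \left(35 - \frac{2}{-24}\right) 47 = \left(35 - - \frac{1}{12}\right) 47 = \left(35 + \frac{1}{12}\right) 47 = \frac{421}{12} \cdot 47 = \frac{19787}{12}$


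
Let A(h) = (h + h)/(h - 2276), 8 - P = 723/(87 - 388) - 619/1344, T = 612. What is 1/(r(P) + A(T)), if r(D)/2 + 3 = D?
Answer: 375648/5630791 ≈ 0.066713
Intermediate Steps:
P = 627769/57792 (P = 8 - (723/(87 - 388) - 619/1344) = 8 - (723/(-301) - 619*1/1344) = 8 - (723*(-1/301) - 619/1344) = 8 - (-723/301 - 619/1344) = 8 - 1*(-165433/57792) = 8 + 165433/57792 = 627769/57792 ≈ 10.863)
r(D) = -6 + 2*D
A(h) = 2*h/(-2276 + h) (A(h) = (2*h)/(-2276 + h) = 2*h/(-2276 + h))
1/(r(P) + A(T)) = 1/((-6 + 2*(627769/57792)) + 2*612/(-2276 + 612)) = 1/((-6 + 627769/28896) + 2*612/(-1664)) = 1/(454393/28896 + 2*612*(-1/1664)) = 1/(454393/28896 - 153/208) = 1/(5630791/375648) = 375648/5630791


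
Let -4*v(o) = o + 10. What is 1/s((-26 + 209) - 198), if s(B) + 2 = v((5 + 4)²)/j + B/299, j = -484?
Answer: -578864/1159559 ≈ -0.49921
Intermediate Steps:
v(o) = -5/2 - o/4 (v(o) = -(o + 10)/4 = -(10 + o)/4 = -5/2 - o/4)
s(B) = -3781/1936 + B/299 (s(B) = -2 + ((-5/2 - (5 + 4)²/4)/(-484) + B/299) = -2 + ((-5/2 - ¼*9²)*(-1/484) + B*(1/299)) = -2 + ((-5/2 - ¼*81)*(-1/484) + B/299) = -2 + ((-5/2 - 81/4)*(-1/484) + B/299) = -2 + (-91/4*(-1/484) + B/299) = -2 + (91/1936 + B/299) = -3781/1936 + B/299)
1/s((-26 + 209) - 198) = 1/(-3781/1936 + ((-26 + 209) - 198)/299) = 1/(-3781/1936 + (183 - 198)/299) = 1/(-3781/1936 + (1/299)*(-15)) = 1/(-3781/1936 - 15/299) = 1/(-1159559/578864) = -578864/1159559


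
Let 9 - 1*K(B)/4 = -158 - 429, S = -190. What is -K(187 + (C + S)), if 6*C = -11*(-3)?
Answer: -2384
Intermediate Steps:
C = 11/2 (C = (-11*(-3))/6 = (1/6)*33 = 11/2 ≈ 5.5000)
K(B) = 2384 (K(B) = 36 - 4*(-158 - 429) = 36 - 4*(-587) = 36 + 2348 = 2384)
-K(187 + (C + S)) = -1*2384 = -2384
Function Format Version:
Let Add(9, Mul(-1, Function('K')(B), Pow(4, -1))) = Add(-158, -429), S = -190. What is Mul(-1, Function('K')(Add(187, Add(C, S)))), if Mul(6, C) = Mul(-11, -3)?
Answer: -2384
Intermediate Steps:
C = Rational(11, 2) (C = Mul(Rational(1, 6), Mul(-11, -3)) = Mul(Rational(1, 6), 33) = Rational(11, 2) ≈ 5.5000)
Function('K')(B) = 2384 (Function('K')(B) = Add(36, Mul(-4, Add(-158, -429))) = Add(36, Mul(-4, -587)) = Add(36, 2348) = 2384)
Mul(-1, Function('K')(Add(187, Add(C, S)))) = Mul(-1, 2384) = -2384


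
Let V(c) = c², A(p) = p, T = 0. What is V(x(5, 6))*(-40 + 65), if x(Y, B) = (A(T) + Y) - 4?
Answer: 25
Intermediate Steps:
x(Y, B) = -4 + Y (x(Y, B) = (0 + Y) - 4 = Y - 4 = -4 + Y)
V(x(5, 6))*(-40 + 65) = (-4 + 5)²*(-40 + 65) = 1²*25 = 1*25 = 25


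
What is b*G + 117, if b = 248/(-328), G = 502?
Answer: -10765/41 ≈ -262.56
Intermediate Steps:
b = -31/41 (b = 248*(-1/328) = -31/41 ≈ -0.75610)
b*G + 117 = -31/41*502 + 117 = -15562/41 + 117 = -10765/41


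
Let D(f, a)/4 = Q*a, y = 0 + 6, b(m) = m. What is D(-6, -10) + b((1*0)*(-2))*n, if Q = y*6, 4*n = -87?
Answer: -1440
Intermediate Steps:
n = -87/4 (n = (¼)*(-87) = -87/4 ≈ -21.750)
y = 6
Q = 36 (Q = 6*6 = 36)
D(f, a) = 144*a (D(f, a) = 4*(36*a) = 144*a)
D(-6, -10) + b((1*0)*(-2))*n = 144*(-10) + ((1*0)*(-2))*(-87/4) = -1440 + (0*(-2))*(-87/4) = -1440 + 0*(-87/4) = -1440 + 0 = -1440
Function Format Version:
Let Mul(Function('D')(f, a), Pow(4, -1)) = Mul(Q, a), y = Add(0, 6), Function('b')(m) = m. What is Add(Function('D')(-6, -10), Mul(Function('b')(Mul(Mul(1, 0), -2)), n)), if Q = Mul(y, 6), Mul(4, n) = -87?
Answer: -1440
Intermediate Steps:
n = Rational(-87, 4) (n = Mul(Rational(1, 4), -87) = Rational(-87, 4) ≈ -21.750)
y = 6
Q = 36 (Q = Mul(6, 6) = 36)
Function('D')(f, a) = Mul(144, a) (Function('D')(f, a) = Mul(4, Mul(36, a)) = Mul(144, a))
Add(Function('D')(-6, -10), Mul(Function('b')(Mul(Mul(1, 0), -2)), n)) = Add(Mul(144, -10), Mul(Mul(Mul(1, 0), -2), Rational(-87, 4))) = Add(-1440, Mul(Mul(0, -2), Rational(-87, 4))) = Add(-1440, Mul(0, Rational(-87, 4))) = Add(-1440, 0) = -1440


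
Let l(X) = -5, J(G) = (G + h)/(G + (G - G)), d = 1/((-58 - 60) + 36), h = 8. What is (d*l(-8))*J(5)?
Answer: 13/82 ≈ 0.15854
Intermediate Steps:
d = -1/82 (d = 1/(-118 + 36) = 1/(-82) = -1/82 ≈ -0.012195)
J(G) = (8 + G)/G (J(G) = (G + 8)/(G + (G - G)) = (8 + G)/(G + 0) = (8 + G)/G)
(d*l(-8))*J(5) = (-1/82*(-5))*((8 + 5)/5) = 5*((⅕)*13)/82 = (5/82)*(13/5) = 13/82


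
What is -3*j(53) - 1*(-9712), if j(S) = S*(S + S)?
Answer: -7142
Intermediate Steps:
j(S) = 2*S² (j(S) = S*(2*S) = 2*S²)
-3*j(53) - 1*(-9712) = -6*53² - 1*(-9712) = -6*2809 + 9712 = -3*5618 + 9712 = -16854 + 9712 = -7142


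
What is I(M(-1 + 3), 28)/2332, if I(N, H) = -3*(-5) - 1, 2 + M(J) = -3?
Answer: 7/1166 ≈ 0.0060034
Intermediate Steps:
M(J) = -5 (M(J) = -2 - 3 = -5)
I(N, H) = 14 (I(N, H) = 15 - 1 = 14)
I(M(-1 + 3), 28)/2332 = 14/2332 = 14*(1/2332) = 7/1166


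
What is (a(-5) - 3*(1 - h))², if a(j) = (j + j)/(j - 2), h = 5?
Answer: 8836/49 ≈ 180.33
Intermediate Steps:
a(j) = 2*j/(-2 + j) (a(j) = (2*j)/(-2 + j) = 2*j/(-2 + j))
(a(-5) - 3*(1 - h))² = (2*(-5)/(-2 - 5) - 3*(1 - 1*5))² = (2*(-5)/(-7) - 3*(1 - 5))² = (2*(-5)*(-⅐) - 3*(-4))² = (10/7 + 12)² = (94/7)² = 8836/49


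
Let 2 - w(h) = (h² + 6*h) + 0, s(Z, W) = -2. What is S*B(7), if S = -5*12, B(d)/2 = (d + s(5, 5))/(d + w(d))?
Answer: 300/41 ≈ 7.3171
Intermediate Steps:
w(h) = 2 - h² - 6*h (w(h) = 2 - ((h² + 6*h) + 0) = 2 - (h² + 6*h) = 2 + (-h² - 6*h) = 2 - h² - 6*h)
B(d) = 2*(-2 + d)/(2 - d² - 5*d) (B(d) = 2*((d - 2)/(d + (2 - d² - 6*d))) = 2*((-2 + d)/(2 - d² - 5*d)) = 2*(-2 + d)/(2 - d² - 5*d))
S = -60
S*B(7) = -120*(2 - 1*7)/(-2 + 7² + 5*7) = -120*(2 - 7)/(-2 + 49 + 35) = -120*(-5)/82 = -60*(-5/41) = 300/41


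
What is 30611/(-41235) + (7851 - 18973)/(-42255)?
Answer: -55656809/116158995 ≈ -0.47914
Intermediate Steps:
30611/(-41235) + (7851 - 18973)/(-42255) = 30611*(-1/41235) - 11122*(-1/42255) = -30611/41235 + 11122/42255 = -55656809/116158995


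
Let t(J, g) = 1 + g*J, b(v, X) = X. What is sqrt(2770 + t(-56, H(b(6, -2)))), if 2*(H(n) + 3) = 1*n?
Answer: sqrt(2995) ≈ 54.727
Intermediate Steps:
H(n) = -3 + n/2 (H(n) = -3 + (1*n)/2 = -3 + n/2)
t(J, g) = 1 + J*g
sqrt(2770 + t(-56, H(b(6, -2)))) = sqrt(2770 + (1 - 56*(-3 + (1/2)*(-2)))) = sqrt(2770 + (1 - 56*(-3 - 1))) = sqrt(2770 + (1 - 56*(-4))) = sqrt(2770 + (1 + 224)) = sqrt(2770 + 225) = sqrt(2995)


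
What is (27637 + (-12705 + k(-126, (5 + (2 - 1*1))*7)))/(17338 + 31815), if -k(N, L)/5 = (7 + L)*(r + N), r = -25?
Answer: 2733/2587 ≈ 1.0564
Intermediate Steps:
k(N, L) = -5*(-25 + N)*(7 + L) (k(N, L) = -5*(7 + L)*(-25 + N) = -5*(-25 + N)*(7 + L))
(27637 + (-12705 + k(-126, (5 + (2 - 1*1))*7)))/(17338 + 31815) = (27637 + (-12705 + (875 - 35*(-126) + 125*((5 + (2 - 1*1))*7) - 5*(5 + (2 - 1*1))*7*(-126))))/(17338 + 31815) = (27637 + (-12705 + (875 + 4410 + 125*((5 + (2 - 1))*7) - 5*(5 + (2 - 1))*7*(-126))))/49153 = (27637 + (-12705 + (875 + 4410 + 125*((5 + 1)*7) - 5*(5 + 1)*7*(-126))))*(1/49153) = (27637 + (-12705 + (875 + 4410 + 125*(6*7) - 5*6*7*(-126))))*(1/49153) = (27637 + (-12705 + (875 + 4410 + 125*42 - 5*42*(-126))))*(1/49153) = (27637 + (-12705 + (875 + 4410 + 5250 + 26460)))*(1/49153) = (27637 + (-12705 + 36995))*(1/49153) = (27637 + 24290)*(1/49153) = 51927*(1/49153) = 2733/2587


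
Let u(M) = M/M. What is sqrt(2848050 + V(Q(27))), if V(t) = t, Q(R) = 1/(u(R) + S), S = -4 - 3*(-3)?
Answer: sqrt(102529806)/6 ≈ 1687.6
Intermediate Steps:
S = 5 (S = -4 + 9 = 5)
u(M) = 1
Q(R) = 1/6 (Q(R) = 1/(1 + 5) = 1/6)
sqrt(2848050 + V(Q(27))) = sqrt(2848050 + 1/6) = sqrt(17088301/6) = sqrt(102529806)/6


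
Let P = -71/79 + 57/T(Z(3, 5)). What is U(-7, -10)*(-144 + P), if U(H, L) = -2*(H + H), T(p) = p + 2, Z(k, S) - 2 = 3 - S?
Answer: -257474/79 ≈ -3259.2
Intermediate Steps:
Z(k, S) = 5 - S (Z(k, S) = 2 + (3 - S) = 5 - S)
T(p) = 2 + p
U(H, L) = -4*H
P = 4361/158 (P = -71/79 + 57/(2 + (5 - 1*5)) = -71*1/79 + 57/(2 + (5 - 5)) = -71/79 + 57/(2 + 0) = -71/79 + 57/2 = 4361/158 ≈ 27.601)
U(-7, -10)*(-144 + P) = (-4*(-7))*(-144 + 4361/158) = 28*(-18391/158) = -257474/79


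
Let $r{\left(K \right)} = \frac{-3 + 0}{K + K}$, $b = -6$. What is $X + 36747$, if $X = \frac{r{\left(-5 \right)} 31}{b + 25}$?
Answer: $\frac{6982023}{190} \approx 36748.0$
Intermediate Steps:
$r{\left(K \right)} = - \frac{3}{2 K}$
$X = \frac{93}{190}$ ($X = \frac{- \frac{3}{2 \left(-5\right)} 31}{-6 + 25} = \frac{\left(- \frac{3}{2}\right) \left(- \frac{1}{5}\right) 31}{19} = \frac{3}{10} \cdot 31 \cdot \frac{1}{19} = \frac{93}{10} \cdot \frac{1}{19} = \frac{93}{190} \approx 0.48947$)
$X + 36747 = \frac{93}{190} + 36747 = \frac{6982023}{190}$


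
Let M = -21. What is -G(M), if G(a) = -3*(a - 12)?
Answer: -99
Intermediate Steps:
G(a) = 36 - 3*a (G(a) = -3*(-12 + a) = 36 - 3*a)
-G(M) = -(36 - 3*(-21)) = -(36 + 63) = -1*99 = -99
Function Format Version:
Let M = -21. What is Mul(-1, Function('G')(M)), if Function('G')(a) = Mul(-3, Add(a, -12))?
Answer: -99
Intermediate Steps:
Function('G')(a) = Add(36, Mul(-3, a)) (Function('G')(a) = Mul(-3, Add(-12, a)) = Add(36, Mul(-3, a)))
Mul(-1, Function('G')(M)) = Mul(-1, Add(36, Mul(-3, -21))) = Mul(-1, Add(36, 63)) = Mul(-1, 99) = -99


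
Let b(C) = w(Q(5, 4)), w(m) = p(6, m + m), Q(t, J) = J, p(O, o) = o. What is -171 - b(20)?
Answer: -179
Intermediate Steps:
w(m) = 2*m (w(m) = m + m = 2*m)
b(C) = 8 (b(C) = 2*4 = 8)
-171 - b(20) = -171 - 1*8 = -171 - 8 = -179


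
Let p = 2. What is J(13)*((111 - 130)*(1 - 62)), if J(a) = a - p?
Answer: 12749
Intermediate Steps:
J(a) = -2 + a (J(a) = a - 1*2 = a - 2 = -2 + a)
J(13)*((111 - 130)*(1 - 62)) = (-2 + 13)*((111 - 130)*(1 - 62)) = 11*(-19*(-61)) = 11*1159 = 12749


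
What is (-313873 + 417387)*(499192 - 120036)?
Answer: 39247954184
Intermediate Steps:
(-313873 + 417387)*(499192 - 120036) = 103514*379156 = 39247954184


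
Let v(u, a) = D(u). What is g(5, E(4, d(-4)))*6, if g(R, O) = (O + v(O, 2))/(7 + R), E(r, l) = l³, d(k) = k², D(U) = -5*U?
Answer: -8192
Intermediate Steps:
v(u, a) = -5*u
g(R, O) = -4*O/(7 + R) (g(R, O) = (O - 5*O)/(7 + R) = (-4*O)/(7 + R) = -4*O/(7 + R))
g(5, E(4, d(-4)))*6 = -4*((-4)²)³/(7 + 5)*6 = -4*16³/12*6 = -4*4096*1/12*6 = -4096/3*6 = -8192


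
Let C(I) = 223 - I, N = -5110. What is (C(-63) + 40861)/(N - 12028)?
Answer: -41147/17138 ≈ -2.4009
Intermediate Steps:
(C(-63) + 40861)/(N - 12028) = ((223 - 1*(-63)) + 40861)/(-5110 - 12028) = ((223 + 63) + 40861)/(-17138) = (286 + 40861)*(-1/17138) = 41147*(-1/17138) = -41147/17138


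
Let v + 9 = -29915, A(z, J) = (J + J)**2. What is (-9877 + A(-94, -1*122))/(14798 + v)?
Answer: -16553/5042 ≈ -3.2830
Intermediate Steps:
A(z, J) = 4*J**2 (A(z, J) = (2*J)**2 = 4*J**2)
v = -29924 (v = -9 - 29915 = -29924)
(-9877 + A(-94, -1*122))/(14798 + v) = (-9877 + 4*(-1*122)**2)/(14798 - 29924) = (-9877 + 4*(-122)**2)/(-15126) = (-9877 + 4*14884)*(-1/15126) = (-9877 + 59536)*(-1/15126) = 49659*(-1/15126) = -16553/5042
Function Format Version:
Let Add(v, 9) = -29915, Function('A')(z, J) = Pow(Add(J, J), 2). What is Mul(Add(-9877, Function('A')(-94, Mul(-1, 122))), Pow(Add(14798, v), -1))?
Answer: Rational(-16553, 5042) ≈ -3.2830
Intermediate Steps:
Function('A')(z, J) = Mul(4, Pow(J, 2)) (Function('A')(z, J) = Pow(Mul(2, J), 2) = Mul(4, Pow(J, 2)))
v = -29924 (v = Add(-9, -29915) = -29924)
Mul(Add(-9877, Function('A')(-94, Mul(-1, 122))), Pow(Add(14798, v), -1)) = Mul(Add(-9877, Mul(4, Pow(Mul(-1, 122), 2))), Pow(Add(14798, -29924), -1)) = Mul(Add(-9877, Mul(4, Pow(-122, 2))), Pow(-15126, -1)) = Mul(Add(-9877, Mul(4, 14884)), Rational(-1, 15126)) = Mul(Add(-9877, 59536), Rational(-1, 15126)) = Mul(49659, Rational(-1, 15126)) = Rational(-16553, 5042)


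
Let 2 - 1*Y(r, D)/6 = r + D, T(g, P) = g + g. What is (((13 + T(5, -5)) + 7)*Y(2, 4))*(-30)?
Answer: 21600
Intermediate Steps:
T(g, P) = 2*g
Y(r, D) = 12 - 6*D - 6*r (Y(r, D) = 12 - 6*(r + D) = 12 - 6*(D + r) = 12 + (-6*D - 6*r) = 12 - 6*D - 6*r)
(((13 + T(5, -5)) + 7)*Y(2, 4))*(-30) = (((13 + 2*5) + 7)*(12 - 6*4 - 6*2))*(-30) = (((13 + 10) + 7)*(12 - 24 - 12))*(-30) = ((23 + 7)*(-24))*(-30) = (30*(-24))*(-30) = -720*(-30) = 21600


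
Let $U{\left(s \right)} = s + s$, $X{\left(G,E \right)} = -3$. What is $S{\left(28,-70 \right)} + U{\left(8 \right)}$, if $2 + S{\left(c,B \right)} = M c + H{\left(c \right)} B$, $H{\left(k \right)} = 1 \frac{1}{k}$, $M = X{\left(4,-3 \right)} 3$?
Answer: $- \frac{481}{2} \approx -240.5$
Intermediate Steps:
$M = -9$ ($M = \left(-3\right) 3 = -9$)
$U{\left(s \right)} = 2 s$
$H{\left(k \right)} = \frac{1}{k}$
$S{\left(c,B \right)} = -2 - 9 c + \frac{B}{c}$ ($S{\left(c,B \right)} = -2 + \left(- 9 c + \frac{B}{c}\right) = -2 - 9 c + \frac{B}{c}$)
$S{\left(28,-70 \right)} + U{\left(8 \right)} = \left(-2 - 252 - \frac{70}{28}\right) + 2 \cdot 8 = \left(-2 - 252 - \frac{5}{2}\right) + 16 = - \frac{513}{2} + 16 = - \frac{481}{2}$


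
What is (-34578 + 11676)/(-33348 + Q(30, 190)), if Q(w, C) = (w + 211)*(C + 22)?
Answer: -11451/8872 ≈ -1.2907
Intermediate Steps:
Q(w, C) = (22 + C)*(211 + w) (Q(w, C) = (211 + w)*(22 + C) = (22 + C)*(211 + w))
(-34578 + 11676)/(-33348 + Q(30, 190)) = (-34578 + 11676)/(-33348 + (4642 + 22*30 + 211*190 + 190*30)) = -22902/(-33348 + (4642 + 660 + 40090 + 5700)) = -22902/(-33348 + 51092) = -22902/17744 = -22902*1/17744 = -11451/8872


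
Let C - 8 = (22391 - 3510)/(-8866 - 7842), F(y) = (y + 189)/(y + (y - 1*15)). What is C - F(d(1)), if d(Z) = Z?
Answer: 4666699/217204 ≈ 21.485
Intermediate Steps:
F(y) = (189 + y)/(-15 + 2*y) (F(y) = (189 + y)/(y + (y - 15)) = (189 + y)/(y + (-15 + y)) = (189 + y)/(-15 + 2*y))
C = 114783/16708 (C = 8 + (22391 - 3510)/(-8866 - 7842) = 8 + 18881/(-16708) = 8 + 18881*(-1/16708) = 8 - 18881/16708 = 114783/16708 ≈ 6.8699)
C - F(d(1)) = 114783/16708 - (189 + 1)/(-15 + 2*1) = 114783/16708 - 190/(-15 + 2) = 114783/16708 - 190/(-13) = 114783/16708 - (-1)*190/13 = 114783/16708 - 1*(-190/13) = 114783/16708 + 190/13 = 4666699/217204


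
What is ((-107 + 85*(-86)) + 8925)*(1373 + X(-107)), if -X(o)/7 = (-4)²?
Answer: 1901588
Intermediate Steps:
X(o) = -112 (X(o) = -7*(-4)² = -7*16 = -112)
((-107 + 85*(-86)) + 8925)*(1373 + X(-107)) = ((-107 + 85*(-86)) + 8925)*(1373 - 112) = ((-107 - 7310) + 8925)*1261 = (-7417 + 8925)*1261 = 1508*1261 = 1901588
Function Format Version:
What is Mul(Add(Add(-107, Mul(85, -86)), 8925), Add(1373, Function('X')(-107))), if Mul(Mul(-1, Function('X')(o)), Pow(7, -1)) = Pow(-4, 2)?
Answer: 1901588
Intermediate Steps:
Function('X')(o) = -112 (Function('X')(o) = Mul(-7, Pow(-4, 2)) = Mul(-7, 16) = -112)
Mul(Add(Add(-107, Mul(85, -86)), 8925), Add(1373, Function('X')(-107))) = Mul(Add(Add(-107, Mul(85, -86)), 8925), Add(1373, -112)) = Mul(Add(Add(-107, -7310), 8925), 1261) = Mul(Add(-7417, 8925), 1261) = Mul(1508, 1261) = 1901588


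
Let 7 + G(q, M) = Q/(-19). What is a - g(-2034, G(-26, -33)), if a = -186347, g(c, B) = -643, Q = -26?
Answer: -185704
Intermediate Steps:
G(q, M) = -107/19 (G(q, M) = -7 - 26/(-19) = -7 - 26*(-1/19) = -7 + 26/19 = -107/19)
a - g(-2034, G(-26, -33)) = -186347 - 1*(-643) = -186347 + 643 = -185704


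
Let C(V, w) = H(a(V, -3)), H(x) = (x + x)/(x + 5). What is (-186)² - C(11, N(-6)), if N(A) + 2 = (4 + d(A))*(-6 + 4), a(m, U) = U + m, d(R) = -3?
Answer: 449732/13 ≈ 34595.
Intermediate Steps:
N(A) = -4 (N(A) = -2 + (4 - 3)*(-6 + 4) = -2 + 1*(-2) = -2 - 2 = -4)
H(x) = 2*x/(5 + x) (H(x) = (2*x)/(5 + x) = 2*x/(5 + x))
C(V, w) = 2*(-3 + V)/(2 + V) (C(V, w) = 2*(-3 + V)/(5 + (-3 + V)) = 2*(-3 + V)/(2 + V))
(-186)² - C(11, N(-6)) = (-186)² - 2*(-3 + 11)/(2 + 11) = 34596 - 2*8/13 = 34596 - 1*16/13 = 34596 - 16/13 = 449732/13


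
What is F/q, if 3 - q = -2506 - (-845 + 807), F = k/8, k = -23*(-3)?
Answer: 69/19768 ≈ 0.0034905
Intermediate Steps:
k = 69
F = 69/8 ≈ 8.6250
q = 2471 (q = 3 - (-2506 - (-845 + 807)) = 3 - (-2506 - 1*(-38)) = 3 - (-2506 + 38) = 3 - 1*(-2468) = 3 + 2468 = 2471)
F/q = (69/8)/2471 = (69/8)*(1/2471) = 69/19768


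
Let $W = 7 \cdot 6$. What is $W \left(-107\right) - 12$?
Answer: $-4506$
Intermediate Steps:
$W = 42$
$W \left(-107\right) - 12 = 42 \left(-107\right) - 12 = -4494 - 12 = -4506$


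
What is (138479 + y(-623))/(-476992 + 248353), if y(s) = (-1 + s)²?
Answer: -527855/228639 ≈ -2.3087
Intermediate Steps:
(138479 + y(-623))/(-476992 + 248353) = (138479 + (-1 - 623)²)/(-476992 + 248353) = (138479 + (-624)²)/(-228639) = (138479 + 389376)*(-1/228639) = 527855*(-1/228639) = -527855/228639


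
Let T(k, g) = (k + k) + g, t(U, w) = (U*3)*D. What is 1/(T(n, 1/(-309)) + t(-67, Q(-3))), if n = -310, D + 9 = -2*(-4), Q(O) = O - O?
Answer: -309/129472 ≈ -0.0023866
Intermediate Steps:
Q(O) = 0
D = -1 (D = -9 - 2*(-4) = -9 + 8 = -1)
t(U, w) = -3*U (t(U, w) = (U*3)*(-1) = (3*U)*(-1) = -3*U)
T(k, g) = g + 2*k (T(k, g) = 2*k + g = g + 2*k)
1/(T(n, 1/(-309)) + t(-67, Q(-3))) = 1/((1/(-309) + 2*(-310)) - 3*(-67)) = 1/((-1/309 - 620) + 201) = 1/(-191581/309 + 201) = 1/(-129472/309) = -309/129472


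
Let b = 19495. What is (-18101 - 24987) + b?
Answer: -23593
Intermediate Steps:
(-18101 - 24987) + b = (-18101 - 24987) + 19495 = -43088 + 19495 = -23593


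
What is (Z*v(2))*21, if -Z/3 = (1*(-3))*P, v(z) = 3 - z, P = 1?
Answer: 189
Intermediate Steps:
Z = 9 (Z = -3*1*(-3) = -(-9) = -3*(-3) = 9)
(Z*v(2))*21 = (9*(3 - 1*2))*21 = (9*(3 - 2))*21 = (9*1)*21 = 9*21 = 189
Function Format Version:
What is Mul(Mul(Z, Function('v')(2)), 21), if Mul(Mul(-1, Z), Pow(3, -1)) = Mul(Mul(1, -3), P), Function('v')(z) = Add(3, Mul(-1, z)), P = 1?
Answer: 189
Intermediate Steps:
Z = 9 (Z = Mul(-3, Mul(Mul(1, -3), 1)) = Mul(-3, Mul(-3, 1)) = Mul(-3, -3) = 9)
Mul(Mul(Z, Function('v')(2)), 21) = Mul(Mul(9, Add(3, Mul(-1, 2))), 21) = Mul(Mul(9, Add(3, -2)), 21) = Mul(Mul(9, 1), 21) = Mul(9, 21) = 189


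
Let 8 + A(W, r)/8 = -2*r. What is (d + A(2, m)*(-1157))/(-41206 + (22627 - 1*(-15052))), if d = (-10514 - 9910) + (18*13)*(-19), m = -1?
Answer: -30666/3527 ≈ -8.6946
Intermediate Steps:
A(W, r) = -64 - 16*r (A(W, r) = -64 + 8*(-2*r) = -64 - 16*r)
d = -24870 (d = -20424 + 234*(-19) = -20424 - 4446 = -24870)
(d + A(2, m)*(-1157))/(-41206 + (22627 - 1*(-15052))) = (-24870 + (-64 - 16*(-1))*(-1157))/(-41206 + (22627 - 1*(-15052))) = (-24870 + (-64 + 16)*(-1157))/(-41206 + (22627 + 15052)) = (-24870 - 48*(-1157))/(-41206 + 37679) = (-24870 + 55536)/(-3527) = 30666*(-1/3527) = -30666/3527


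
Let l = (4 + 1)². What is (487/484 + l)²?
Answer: 158432569/234256 ≈ 676.32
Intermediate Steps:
l = 25 (l = 5² = 25)
(487/484 + l)² = (487/484 + 25)² = (12587/484)² = 158432569/234256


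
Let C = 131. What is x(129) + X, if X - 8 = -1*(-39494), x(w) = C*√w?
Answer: 39502 + 131*√129 ≈ 40990.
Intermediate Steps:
x(w) = 131*√w
X = 39502 (X = 8 - 1*(-39494) = 8 + 39494 = 39502)
x(129) + X = 131*√129 + 39502 = 39502 + 131*√129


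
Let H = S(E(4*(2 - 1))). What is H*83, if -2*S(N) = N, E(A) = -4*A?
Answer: 664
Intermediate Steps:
S(N) = -N/2
H = 8 (H = -(-2)*4*(2 - 1) = -(-2)*4*1 = -(-2)*4 = -½*(-16) = 8)
H*83 = 8*83 = 664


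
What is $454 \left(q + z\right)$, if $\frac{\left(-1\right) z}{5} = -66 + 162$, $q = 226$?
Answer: $-115316$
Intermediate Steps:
$z = -480$ ($z = - 5 \left(-66 + 162\right) = \left(-5\right) 96 = -480$)
$454 \left(q + z\right) = 454 \left(226 - 480\right) = 454 \left(-254\right) = -115316$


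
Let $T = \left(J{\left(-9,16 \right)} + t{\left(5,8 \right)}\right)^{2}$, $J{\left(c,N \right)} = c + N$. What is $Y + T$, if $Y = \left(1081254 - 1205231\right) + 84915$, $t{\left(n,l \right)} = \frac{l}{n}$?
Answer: $- \frac{974701}{25} \approx -38988.0$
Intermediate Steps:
$J{\left(c,N \right)} = N + c$
$Y = -39062$ ($Y = \left(1081254 - 1205231\right) + 84915 = -123977 + 84915 = -39062$)
$T = \frac{1849}{25}$ ($T = \left(\left(16 - 9\right) + \frac{8}{5}\right)^{2} = \left(7 + 8 \cdot \frac{1}{5}\right)^{2} = \left(7 + \frac{8}{5}\right)^{2} = \left(\frac{43}{5}\right)^{2} = \frac{1849}{25} \approx 73.96$)
$Y + T = -39062 + \frac{1849}{25} = - \frac{974701}{25}$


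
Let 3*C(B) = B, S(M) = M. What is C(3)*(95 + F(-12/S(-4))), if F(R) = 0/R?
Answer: 95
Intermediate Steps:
C(B) = B/3
F(R) = 0
C(3)*(95 + F(-12/S(-4))) = ((⅓)*3)*(95 + 0) = 1*95 = 95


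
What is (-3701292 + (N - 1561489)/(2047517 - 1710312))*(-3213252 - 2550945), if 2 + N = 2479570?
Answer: 7194255371872087857/337205 ≈ 2.1335e+13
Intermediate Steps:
N = 2479568 (N = -2 + 2479570 = 2479568)
(-3701292 + (N - 1561489)/(2047517 - 1710312))*(-3213252 - 2550945) = (-3701292 + (2479568 - 1561489)/(2047517 - 1710312))*(-3213252 - 2550945) = (-3701292 + 918079/337205)*(-5764197) = -1248093250781/337205*(-5764197) = 7194255371872087857/337205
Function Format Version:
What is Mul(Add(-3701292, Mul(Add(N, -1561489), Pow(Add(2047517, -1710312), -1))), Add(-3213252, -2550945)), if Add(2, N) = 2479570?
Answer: Rational(7194255371872087857, 337205) ≈ 2.1335e+13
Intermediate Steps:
N = 2479568 (N = Add(-2, 2479570) = 2479568)
Mul(Add(-3701292, Mul(Add(N, -1561489), Pow(Add(2047517, -1710312), -1))), Add(-3213252, -2550945)) = Mul(Add(-3701292, Mul(Add(2479568, -1561489), Pow(Add(2047517, -1710312), -1))), Add(-3213252, -2550945)) = Mul(Add(-3701292, Mul(918079, Pow(337205, -1))), -5764197) = Mul(Add(-3701292, Mul(918079, Rational(1, 337205))), -5764197) = Mul(Add(-3701292, Rational(918079, 337205)), -5764197) = Mul(Rational(-1248093250781, 337205), -5764197) = Rational(7194255371872087857, 337205)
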